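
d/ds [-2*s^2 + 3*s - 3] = 3 - 4*s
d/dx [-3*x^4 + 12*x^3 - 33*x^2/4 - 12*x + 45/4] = -12*x^3 + 36*x^2 - 33*x/2 - 12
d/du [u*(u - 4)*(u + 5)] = 3*u^2 + 2*u - 20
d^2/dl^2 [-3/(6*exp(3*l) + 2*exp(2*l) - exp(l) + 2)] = 3*(-2*(18*exp(2*l) + 4*exp(l) - 1)^2*exp(l) + (54*exp(2*l) + 8*exp(l) - 1)*(6*exp(3*l) + 2*exp(2*l) - exp(l) + 2))*exp(l)/(6*exp(3*l) + 2*exp(2*l) - exp(l) + 2)^3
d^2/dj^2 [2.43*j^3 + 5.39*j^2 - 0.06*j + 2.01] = 14.58*j + 10.78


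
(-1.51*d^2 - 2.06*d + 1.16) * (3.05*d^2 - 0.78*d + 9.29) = -4.6055*d^4 - 5.1052*d^3 - 8.8831*d^2 - 20.0422*d + 10.7764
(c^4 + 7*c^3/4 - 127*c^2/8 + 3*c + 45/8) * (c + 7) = c^5 + 35*c^4/4 - 29*c^3/8 - 865*c^2/8 + 213*c/8 + 315/8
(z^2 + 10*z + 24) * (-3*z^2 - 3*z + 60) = -3*z^4 - 33*z^3 - 42*z^2 + 528*z + 1440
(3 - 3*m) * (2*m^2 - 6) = -6*m^3 + 6*m^2 + 18*m - 18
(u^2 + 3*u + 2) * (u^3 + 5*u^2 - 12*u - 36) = u^5 + 8*u^4 + 5*u^3 - 62*u^2 - 132*u - 72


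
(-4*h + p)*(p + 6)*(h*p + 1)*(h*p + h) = -4*h^3*p^3 - 28*h^3*p^2 - 24*h^3*p + h^2*p^4 + 7*h^2*p^3 + 2*h^2*p^2 - 28*h^2*p - 24*h^2 + h*p^3 + 7*h*p^2 + 6*h*p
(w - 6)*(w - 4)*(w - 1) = w^3 - 11*w^2 + 34*w - 24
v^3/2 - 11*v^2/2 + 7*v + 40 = (v/2 + 1)*(v - 8)*(v - 5)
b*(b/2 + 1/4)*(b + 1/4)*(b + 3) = b^4/2 + 15*b^3/8 + 19*b^2/16 + 3*b/16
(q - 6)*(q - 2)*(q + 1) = q^3 - 7*q^2 + 4*q + 12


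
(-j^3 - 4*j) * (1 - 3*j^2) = 3*j^5 + 11*j^3 - 4*j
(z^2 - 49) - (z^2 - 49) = 0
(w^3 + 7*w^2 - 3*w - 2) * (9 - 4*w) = -4*w^4 - 19*w^3 + 75*w^2 - 19*w - 18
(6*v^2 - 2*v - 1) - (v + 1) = 6*v^2 - 3*v - 2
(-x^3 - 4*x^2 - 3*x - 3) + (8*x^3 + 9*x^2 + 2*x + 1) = 7*x^3 + 5*x^2 - x - 2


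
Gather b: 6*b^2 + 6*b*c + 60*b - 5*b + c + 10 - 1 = 6*b^2 + b*(6*c + 55) + c + 9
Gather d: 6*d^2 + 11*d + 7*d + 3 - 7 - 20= 6*d^2 + 18*d - 24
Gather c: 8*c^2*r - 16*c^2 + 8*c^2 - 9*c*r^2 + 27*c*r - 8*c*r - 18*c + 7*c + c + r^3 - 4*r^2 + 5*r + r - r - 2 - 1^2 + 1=c^2*(8*r - 8) + c*(-9*r^2 + 19*r - 10) + r^3 - 4*r^2 + 5*r - 2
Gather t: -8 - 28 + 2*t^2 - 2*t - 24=2*t^2 - 2*t - 60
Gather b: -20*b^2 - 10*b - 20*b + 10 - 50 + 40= -20*b^2 - 30*b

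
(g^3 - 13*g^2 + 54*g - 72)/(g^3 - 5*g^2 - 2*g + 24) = (g - 6)/(g + 2)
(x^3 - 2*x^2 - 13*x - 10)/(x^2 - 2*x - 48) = (-x^3 + 2*x^2 + 13*x + 10)/(-x^2 + 2*x + 48)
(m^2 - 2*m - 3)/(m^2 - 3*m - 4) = (m - 3)/(m - 4)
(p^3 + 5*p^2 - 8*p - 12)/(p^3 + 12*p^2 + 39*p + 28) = (p^2 + 4*p - 12)/(p^2 + 11*p + 28)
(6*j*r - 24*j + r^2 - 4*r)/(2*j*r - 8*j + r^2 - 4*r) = (6*j + r)/(2*j + r)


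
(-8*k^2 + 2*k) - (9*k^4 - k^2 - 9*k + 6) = -9*k^4 - 7*k^2 + 11*k - 6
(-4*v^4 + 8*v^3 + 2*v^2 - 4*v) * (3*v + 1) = -12*v^5 + 20*v^4 + 14*v^3 - 10*v^2 - 4*v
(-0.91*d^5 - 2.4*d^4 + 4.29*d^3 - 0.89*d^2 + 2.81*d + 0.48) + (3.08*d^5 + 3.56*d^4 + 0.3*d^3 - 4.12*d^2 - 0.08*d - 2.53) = 2.17*d^5 + 1.16*d^4 + 4.59*d^3 - 5.01*d^2 + 2.73*d - 2.05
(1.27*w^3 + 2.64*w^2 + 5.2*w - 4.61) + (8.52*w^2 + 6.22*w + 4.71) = 1.27*w^3 + 11.16*w^2 + 11.42*w + 0.0999999999999996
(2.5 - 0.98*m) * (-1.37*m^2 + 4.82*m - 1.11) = 1.3426*m^3 - 8.1486*m^2 + 13.1378*m - 2.775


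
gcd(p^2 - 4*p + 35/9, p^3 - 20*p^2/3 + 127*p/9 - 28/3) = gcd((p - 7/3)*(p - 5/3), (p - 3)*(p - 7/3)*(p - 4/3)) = p - 7/3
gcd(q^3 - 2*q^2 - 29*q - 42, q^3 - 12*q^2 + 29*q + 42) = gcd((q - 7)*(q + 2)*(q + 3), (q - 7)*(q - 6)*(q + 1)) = q - 7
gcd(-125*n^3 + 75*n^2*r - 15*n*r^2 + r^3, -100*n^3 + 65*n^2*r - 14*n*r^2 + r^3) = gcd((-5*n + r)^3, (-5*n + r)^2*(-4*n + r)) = 25*n^2 - 10*n*r + r^2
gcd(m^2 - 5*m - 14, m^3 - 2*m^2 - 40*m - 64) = m + 2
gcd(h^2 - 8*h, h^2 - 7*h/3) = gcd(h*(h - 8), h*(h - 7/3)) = h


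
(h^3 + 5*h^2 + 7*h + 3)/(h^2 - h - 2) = (h^2 + 4*h + 3)/(h - 2)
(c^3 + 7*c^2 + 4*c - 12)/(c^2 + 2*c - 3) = (c^2 + 8*c + 12)/(c + 3)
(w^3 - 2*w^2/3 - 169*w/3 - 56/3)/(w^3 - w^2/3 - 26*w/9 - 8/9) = 3*(w^2 - w - 56)/(3*w^2 - 2*w - 8)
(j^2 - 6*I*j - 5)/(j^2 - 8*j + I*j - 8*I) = (j^2 - 6*I*j - 5)/(j^2 + j*(-8 + I) - 8*I)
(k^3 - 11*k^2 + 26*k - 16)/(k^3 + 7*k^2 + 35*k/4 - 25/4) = 4*(k^3 - 11*k^2 + 26*k - 16)/(4*k^3 + 28*k^2 + 35*k - 25)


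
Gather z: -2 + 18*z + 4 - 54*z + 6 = 8 - 36*z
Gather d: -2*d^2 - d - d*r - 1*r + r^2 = -2*d^2 + d*(-r - 1) + r^2 - r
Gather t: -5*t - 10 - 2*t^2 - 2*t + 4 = -2*t^2 - 7*t - 6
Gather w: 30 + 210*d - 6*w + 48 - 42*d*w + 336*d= 546*d + w*(-42*d - 6) + 78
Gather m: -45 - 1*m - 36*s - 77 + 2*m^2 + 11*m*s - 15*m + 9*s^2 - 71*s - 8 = 2*m^2 + m*(11*s - 16) + 9*s^2 - 107*s - 130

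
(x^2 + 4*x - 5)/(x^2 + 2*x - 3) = (x + 5)/(x + 3)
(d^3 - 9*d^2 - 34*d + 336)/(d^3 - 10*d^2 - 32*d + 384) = (d - 7)/(d - 8)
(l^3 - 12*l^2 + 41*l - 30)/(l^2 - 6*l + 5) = l - 6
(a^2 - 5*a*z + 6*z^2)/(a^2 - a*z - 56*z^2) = (-a^2 + 5*a*z - 6*z^2)/(-a^2 + a*z + 56*z^2)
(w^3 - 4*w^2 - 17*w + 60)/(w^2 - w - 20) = w - 3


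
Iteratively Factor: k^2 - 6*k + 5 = (k - 1)*(k - 5)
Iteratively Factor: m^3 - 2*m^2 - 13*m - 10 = (m + 1)*(m^2 - 3*m - 10) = (m - 5)*(m + 1)*(m + 2)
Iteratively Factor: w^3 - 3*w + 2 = (w - 1)*(w^2 + w - 2) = (w - 1)^2*(w + 2)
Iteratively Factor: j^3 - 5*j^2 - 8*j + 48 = (j - 4)*(j^2 - j - 12) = (j - 4)*(j + 3)*(j - 4)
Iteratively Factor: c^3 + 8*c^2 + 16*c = (c + 4)*(c^2 + 4*c) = c*(c + 4)*(c + 4)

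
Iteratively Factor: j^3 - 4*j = (j)*(j^2 - 4) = j*(j - 2)*(j + 2)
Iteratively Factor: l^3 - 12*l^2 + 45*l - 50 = (l - 5)*(l^2 - 7*l + 10) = (l - 5)^2*(l - 2)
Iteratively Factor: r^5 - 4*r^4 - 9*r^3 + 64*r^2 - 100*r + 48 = (r - 2)*(r^4 - 2*r^3 - 13*r^2 + 38*r - 24) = (r - 2)*(r + 4)*(r^3 - 6*r^2 + 11*r - 6) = (r - 3)*(r - 2)*(r + 4)*(r^2 - 3*r + 2) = (r - 3)*(r - 2)^2*(r + 4)*(r - 1)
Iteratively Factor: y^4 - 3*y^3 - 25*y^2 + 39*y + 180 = (y + 3)*(y^3 - 6*y^2 - 7*y + 60) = (y + 3)^2*(y^2 - 9*y + 20) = (y - 5)*(y + 3)^2*(y - 4)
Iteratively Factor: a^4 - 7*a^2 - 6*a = (a - 3)*(a^3 + 3*a^2 + 2*a) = (a - 3)*(a + 2)*(a^2 + a) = a*(a - 3)*(a + 2)*(a + 1)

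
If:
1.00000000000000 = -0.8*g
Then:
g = -1.25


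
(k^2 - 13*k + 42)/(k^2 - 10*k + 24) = (k - 7)/(k - 4)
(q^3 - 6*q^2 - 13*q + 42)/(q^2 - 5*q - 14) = (q^2 + q - 6)/(q + 2)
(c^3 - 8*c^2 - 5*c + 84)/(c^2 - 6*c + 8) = (c^2 - 4*c - 21)/(c - 2)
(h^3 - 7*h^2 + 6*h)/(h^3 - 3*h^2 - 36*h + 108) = h*(h - 1)/(h^2 + 3*h - 18)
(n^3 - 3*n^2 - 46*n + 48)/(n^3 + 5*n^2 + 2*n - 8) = (n^2 - 2*n - 48)/(n^2 + 6*n + 8)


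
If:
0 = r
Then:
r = 0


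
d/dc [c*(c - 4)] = 2*c - 4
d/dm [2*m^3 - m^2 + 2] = 2*m*(3*m - 1)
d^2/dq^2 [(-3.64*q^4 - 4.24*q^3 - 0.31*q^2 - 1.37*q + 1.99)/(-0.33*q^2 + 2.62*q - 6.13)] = (0.792792*q^6 - 18.882864*q^5 + 194.098632*q^4 - 893.478986*q^3 + 1227.714468*q^2 + 949.651422*q + 48.034552)/(0.035937*q^6 - 0.855954*q^5 + 8.798427*q^4 - 49.784716*q^3 + 163.437447*q^2 - 295.354434*q + 230.346397)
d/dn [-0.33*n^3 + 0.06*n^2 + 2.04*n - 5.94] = -0.99*n^2 + 0.12*n + 2.04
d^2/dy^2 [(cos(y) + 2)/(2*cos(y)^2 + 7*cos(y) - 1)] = (-36*sin(y)^4*cos(y) - 18*sin(y)^4 + 109*sin(y)^2 + 101*cos(y) - 30*cos(3*y) + 2*cos(5*y) + 127)/(-2*sin(y)^2 + 7*cos(y) + 1)^3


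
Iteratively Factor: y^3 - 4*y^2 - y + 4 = (y - 4)*(y^2 - 1) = (y - 4)*(y - 1)*(y + 1)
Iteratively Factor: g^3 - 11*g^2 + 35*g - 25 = (g - 5)*(g^2 - 6*g + 5) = (g - 5)^2*(g - 1)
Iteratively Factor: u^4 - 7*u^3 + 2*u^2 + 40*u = (u - 4)*(u^3 - 3*u^2 - 10*u) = (u - 4)*(u + 2)*(u^2 - 5*u) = u*(u - 4)*(u + 2)*(u - 5)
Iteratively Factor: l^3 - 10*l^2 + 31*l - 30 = (l - 3)*(l^2 - 7*l + 10) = (l - 5)*(l - 3)*(l - 2)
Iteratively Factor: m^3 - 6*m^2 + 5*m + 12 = (m - 4)*(m^2 - 2*m - 3) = (m - 4)*(m - 3)*(m + 1)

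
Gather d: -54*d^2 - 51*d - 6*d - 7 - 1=-54*d^2 - 57*d - 8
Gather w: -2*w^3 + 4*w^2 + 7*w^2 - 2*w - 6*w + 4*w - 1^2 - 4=-2*w^3 + 11*w^2 - 4*w - 5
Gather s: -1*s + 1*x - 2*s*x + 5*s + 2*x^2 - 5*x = s*(4 - 2*x) + 2*x^2 - 4*x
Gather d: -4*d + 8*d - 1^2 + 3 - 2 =4*d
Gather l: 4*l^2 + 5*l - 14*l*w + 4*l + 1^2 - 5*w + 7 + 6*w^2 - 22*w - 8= 4*l^2 + l*(9 - 14*w) + 6*w^2 - 27*w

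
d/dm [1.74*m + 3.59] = 1.74000000000000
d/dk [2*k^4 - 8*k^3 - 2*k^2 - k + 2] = 8*k^3 - 24*k^2 - 4*k - 1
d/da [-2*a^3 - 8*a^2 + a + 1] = -6*a^2 - 16*a + 1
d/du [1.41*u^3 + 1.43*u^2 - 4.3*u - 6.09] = 4.23*u^2 + 2.86*u - 4.3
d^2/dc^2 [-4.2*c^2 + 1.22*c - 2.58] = -8.40000000000000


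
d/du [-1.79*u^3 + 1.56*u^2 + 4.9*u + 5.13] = -5.37*u^2 + 3.12*u + 4.9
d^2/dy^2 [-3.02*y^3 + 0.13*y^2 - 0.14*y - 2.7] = 0.26 - 18.12*y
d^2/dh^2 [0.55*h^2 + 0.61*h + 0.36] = 1.10000000000000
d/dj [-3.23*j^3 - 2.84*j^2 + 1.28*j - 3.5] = -9.69*j^2 - 5.68*j + 1.28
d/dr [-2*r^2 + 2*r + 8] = 2 - 4*r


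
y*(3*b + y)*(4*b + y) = 12*b^2*y + 7*b*y^2 + y^3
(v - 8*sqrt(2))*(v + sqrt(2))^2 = v^3 - 6*sqrt(2)*v^2 - 30*v - 16*sqrt(2)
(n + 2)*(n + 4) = n^2 + 6*n + 8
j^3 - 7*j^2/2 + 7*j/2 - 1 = (j - 2)*(j - 1)*(j - 1/2)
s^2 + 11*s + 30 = (s + 5)*(s + 6)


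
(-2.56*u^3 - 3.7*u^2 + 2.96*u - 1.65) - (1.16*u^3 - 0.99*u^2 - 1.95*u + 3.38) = -3.72*u^3 - 2.71*u^2 + 4.91*u - 5.03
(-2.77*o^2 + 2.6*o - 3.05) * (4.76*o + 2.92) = -13.1852*o^3 + 4.2876*o^2 - 6.926*o - 8.906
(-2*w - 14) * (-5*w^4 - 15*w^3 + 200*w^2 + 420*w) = 10*w^5 + 100*w^4 - 190*w^3 - 3640*w^2 - 5880*w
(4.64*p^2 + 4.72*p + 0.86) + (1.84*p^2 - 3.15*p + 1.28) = 6.48*p^2 + 1.57*p + 2.14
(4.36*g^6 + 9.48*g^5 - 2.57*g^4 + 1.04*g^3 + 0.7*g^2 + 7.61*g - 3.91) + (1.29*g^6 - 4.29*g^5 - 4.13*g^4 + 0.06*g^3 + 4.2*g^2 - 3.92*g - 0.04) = 5.65*g^6 + 5.19*g^5 - 6.7*g^4 + 1.1*g^3 + 4.9*g^2 + 3.69*g - 3.95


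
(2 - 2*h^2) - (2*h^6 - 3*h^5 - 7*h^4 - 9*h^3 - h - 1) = -2*h^6 + 3*h^5 + 7*h^4 + 9*h^3 - 2*h^2 + h + 3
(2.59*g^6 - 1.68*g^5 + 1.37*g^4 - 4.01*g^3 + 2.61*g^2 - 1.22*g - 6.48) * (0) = 0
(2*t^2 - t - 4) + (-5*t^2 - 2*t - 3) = -3*t^2 - 3*t - 7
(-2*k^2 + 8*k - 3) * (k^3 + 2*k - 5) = -2*k^5 + 8*k^4 - 7*k^3 + 26*k^2 - 46*k + 15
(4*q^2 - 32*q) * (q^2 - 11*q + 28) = 4*q^4 - 76*q^3 + 464*q^2 - 896*q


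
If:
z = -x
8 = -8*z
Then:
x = 1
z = -1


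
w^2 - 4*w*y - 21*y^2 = (w - 7*y)*(w + 3*y)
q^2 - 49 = (q - 7)*(q + 7)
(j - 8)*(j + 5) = j^2 - 3*j - 40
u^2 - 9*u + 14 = (u - 7)*(u - 2)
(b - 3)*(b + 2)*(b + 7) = b^3 + 6*b^2 - 13*b - 42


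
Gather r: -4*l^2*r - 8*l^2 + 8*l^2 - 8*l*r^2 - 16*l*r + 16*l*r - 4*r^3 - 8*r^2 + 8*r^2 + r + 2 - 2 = -8*l*r^2 - 4*r^3 + r*(1 - 4*l^2)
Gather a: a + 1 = a + 1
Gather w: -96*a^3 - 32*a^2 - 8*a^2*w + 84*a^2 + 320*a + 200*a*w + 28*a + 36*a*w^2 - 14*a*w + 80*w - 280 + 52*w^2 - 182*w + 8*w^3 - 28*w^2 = -96*a^3 + 52*a^2 + 348*a + 8*w^3 + w^2*(36*a + 24) + w*(-8*a^2 + 186*a - 102) - 280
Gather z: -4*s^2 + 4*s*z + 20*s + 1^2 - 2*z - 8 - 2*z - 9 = -4*s^2 + 20*s + z*(4*s - 4) - 16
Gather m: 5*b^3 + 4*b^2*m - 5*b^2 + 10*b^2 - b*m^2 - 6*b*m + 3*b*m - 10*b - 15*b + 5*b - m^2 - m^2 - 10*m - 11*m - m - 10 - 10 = 5*b^3 + 5*b^2 - 20*b + m^2*(-b - 2) + m*(4*b^2 - 3*b - 22) - 20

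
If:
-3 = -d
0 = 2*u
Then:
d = 3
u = 0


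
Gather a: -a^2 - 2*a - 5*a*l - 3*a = -a^2 + a*(-5*l - 5)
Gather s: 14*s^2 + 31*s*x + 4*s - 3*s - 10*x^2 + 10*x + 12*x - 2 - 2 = 14*s^2 + s*(31*x + 1) - 10*x^2 + 22*x - 4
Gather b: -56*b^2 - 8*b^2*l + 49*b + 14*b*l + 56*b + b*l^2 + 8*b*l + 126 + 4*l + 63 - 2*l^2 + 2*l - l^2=b^2*(-8*l - 56) + b*(l^2 + 22*l + 105) - 3*l^2 + 6*l + 189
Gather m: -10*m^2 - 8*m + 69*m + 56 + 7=-10*m^2 + 61*m + 63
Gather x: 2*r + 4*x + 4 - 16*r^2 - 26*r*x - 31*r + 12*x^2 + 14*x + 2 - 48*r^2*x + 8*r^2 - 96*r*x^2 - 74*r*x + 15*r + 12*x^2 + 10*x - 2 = -8*r^2 - 14*r + x^2*(24 - 96*r) + x*(-48*r^2 - 100*r + 28) + 4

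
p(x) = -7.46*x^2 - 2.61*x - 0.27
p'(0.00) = -2.61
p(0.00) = -0.27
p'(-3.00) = 42.15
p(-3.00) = -59.58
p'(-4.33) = 61.99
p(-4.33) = -128.84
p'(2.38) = -38.12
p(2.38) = -48.74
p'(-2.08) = 28.42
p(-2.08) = -27.12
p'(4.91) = -75.87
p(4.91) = -192.93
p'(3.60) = -56.32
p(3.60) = -106.35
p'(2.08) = -33.64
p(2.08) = -37.97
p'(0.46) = -9.47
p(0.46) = -3.05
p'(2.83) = -44.83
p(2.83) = -67.40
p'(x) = -14.92*x - 2.61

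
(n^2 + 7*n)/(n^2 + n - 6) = n*(n + 7)/(n^2 + n - 6)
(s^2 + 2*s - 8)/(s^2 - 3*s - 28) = (s - 2)/(s - 7)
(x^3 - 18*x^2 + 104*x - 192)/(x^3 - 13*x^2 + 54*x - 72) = (x - 8)/(x - 3)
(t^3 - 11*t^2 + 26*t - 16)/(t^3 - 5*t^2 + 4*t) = (t^2 - 10*t + 16)/(t*(t - 4))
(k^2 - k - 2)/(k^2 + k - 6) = (k + 1)/(k + 3)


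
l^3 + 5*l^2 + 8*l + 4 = (l + 1)*(l + 2)^2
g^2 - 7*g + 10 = (g - 5)*(g - 2)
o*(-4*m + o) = -4*m*o + o^2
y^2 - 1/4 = (y - 1/2)*(y + 1/2)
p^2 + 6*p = p*(p + 6)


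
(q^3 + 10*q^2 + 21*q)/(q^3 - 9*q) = (q + 7)/(q - 3)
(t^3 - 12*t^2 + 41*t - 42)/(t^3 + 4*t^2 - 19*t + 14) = (t^2 - 10*t + 21)/(t^2 + 6*t - 7)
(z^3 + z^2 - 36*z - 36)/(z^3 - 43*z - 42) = (z - 6)/(z - 7)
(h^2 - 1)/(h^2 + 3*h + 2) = (h - 1)/(h + 2)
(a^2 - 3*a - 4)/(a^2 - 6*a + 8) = (a + 1)/(a - 2)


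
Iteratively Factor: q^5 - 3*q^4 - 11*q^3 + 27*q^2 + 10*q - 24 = (q + 1)*(q^4 - 4*q^3 - 7*q^2 + 34*q - 24) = (q - 1)*(q + 1)*(q^3 - 3*q^2 - 10*q + 24) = (q - 1)*(q + 1)*(q + 3)*(q^2 - 6*q + 8) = (q - 2)*(q - 1)*(q + 1)*(q + 3)*(q - 4)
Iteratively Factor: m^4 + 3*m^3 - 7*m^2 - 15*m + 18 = (m + 3)*(m^3 - 7*m + 6) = (m - 2)*(m + 3)*(m^2 + 2*m - 3) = (m - 2)*(m - 1)*(m + 3)*(m + 3)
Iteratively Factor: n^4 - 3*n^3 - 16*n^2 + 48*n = (n)*(n^3 - 3*n^2 - 16*n + 48) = n*(n + 4)*(n^2 - 7*n + 12) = n*(n - 3)*(n + 4)*(n - 4)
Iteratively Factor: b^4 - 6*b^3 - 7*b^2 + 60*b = (b + 3)*(b^3 - 9*b^2 + 20*b) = b*(b + 3)*(b^2 - 9*b + 20) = b*(b - 4)*(b + 3)*(b - 5)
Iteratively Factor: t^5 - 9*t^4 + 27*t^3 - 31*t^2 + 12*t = (t - 1)*(t^4 - 8*t^3 + 19*t^2 - 12*t) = (t - 3)*(t - 1)*(t^3 - 5*t^2 + 4*t) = (t - 3)*(t - 1)^2*(t^2 - 4*t) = t*(t - 3)*(t - 1)^2*(t - 4)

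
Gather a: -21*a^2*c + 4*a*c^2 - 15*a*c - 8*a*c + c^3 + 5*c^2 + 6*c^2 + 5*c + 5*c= -21*a^2*c + a*(4*c^2 - 23*c) + c^3 + 11*c^2 + 10*c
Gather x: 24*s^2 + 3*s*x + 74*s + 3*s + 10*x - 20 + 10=24*s^2 + 77*s + x*(3*s + 10) - 10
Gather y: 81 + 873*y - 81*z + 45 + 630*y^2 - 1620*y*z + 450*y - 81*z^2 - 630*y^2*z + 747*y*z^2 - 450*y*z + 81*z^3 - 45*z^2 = y^2*(630 - 630*z) + y*(747*z^2 - 2070*z + 1323) + 81*z^3 - 126*z^2 - 81*z + 126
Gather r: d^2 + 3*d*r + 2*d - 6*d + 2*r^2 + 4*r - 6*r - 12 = d^2 - 4*d + 2*r^2 + r*(3*d - 2) - 12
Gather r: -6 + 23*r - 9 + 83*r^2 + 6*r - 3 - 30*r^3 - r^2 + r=-30*r^3 + 82*r^2 + 30*r - 18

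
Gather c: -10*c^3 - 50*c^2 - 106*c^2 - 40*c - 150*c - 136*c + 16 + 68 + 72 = -10*c^3 - 156*c^2 - 326*c + 156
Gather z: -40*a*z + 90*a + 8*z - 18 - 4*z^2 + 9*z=90*a - 4*z^2 + z*(17 - 40*a) - 18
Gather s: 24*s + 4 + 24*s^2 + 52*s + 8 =24*s^2 + 76*s + 12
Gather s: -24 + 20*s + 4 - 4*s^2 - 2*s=-4*s^2 + 18*s - 20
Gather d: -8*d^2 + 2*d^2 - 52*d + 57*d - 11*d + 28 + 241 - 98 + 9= -6*d^2 - 6*d + 180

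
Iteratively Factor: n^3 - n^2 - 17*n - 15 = (n + 1)*(n^2 - 2*n - 15) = (n + 1)*(n + 3)*(n - 5)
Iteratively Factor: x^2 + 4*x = (x + 4)*(x)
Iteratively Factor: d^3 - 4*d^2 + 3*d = (d - 1)*(d^2 - 3*d) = d*(d - 1)*(d - 3)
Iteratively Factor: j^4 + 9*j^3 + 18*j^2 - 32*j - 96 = (j + 3)*(j^3 + 6*j^2 - 32) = (j + 3)*(j + 4)*(j^2 + 2*j - 8) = (j + 3)*(j + 4)^2*(j - 2)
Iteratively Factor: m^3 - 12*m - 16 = (m - 4)*(m^2 + 4*m + 4) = (m - 4)*(m + 2)*(m + 2)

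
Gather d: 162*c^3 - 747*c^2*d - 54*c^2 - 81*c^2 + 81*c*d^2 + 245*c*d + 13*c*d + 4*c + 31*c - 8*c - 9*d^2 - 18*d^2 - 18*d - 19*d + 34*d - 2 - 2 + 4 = 162*c^3 - 135*c^2 + 27*c + d^2*(81*c - 27) + d*(-747*c^2 + 258*c - 3)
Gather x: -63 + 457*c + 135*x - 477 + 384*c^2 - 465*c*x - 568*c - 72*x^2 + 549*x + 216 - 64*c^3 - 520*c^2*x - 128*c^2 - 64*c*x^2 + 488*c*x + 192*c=-64*c^3 + 256*c^2 + 81*c + x^2*(-64*c - 72) + x*(-520*c^2 + 23*c + 684) - 324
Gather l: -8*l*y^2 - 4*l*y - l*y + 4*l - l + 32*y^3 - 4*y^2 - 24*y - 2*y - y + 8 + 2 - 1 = l*(-8*y^2 - 5*y + 3) + 32*y^3 - 4*y^2 - 27*y + 9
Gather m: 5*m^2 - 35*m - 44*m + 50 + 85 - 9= 5*m^2 - 79*m + 126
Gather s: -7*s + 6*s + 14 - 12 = 2 - s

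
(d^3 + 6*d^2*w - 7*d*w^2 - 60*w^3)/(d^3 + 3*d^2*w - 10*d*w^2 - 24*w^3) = (d + 5*w)/(d + 2*w)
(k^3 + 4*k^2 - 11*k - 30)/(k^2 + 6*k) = (k^3 + 4*k^2 - 11*k - 30)/(k*(k + 6))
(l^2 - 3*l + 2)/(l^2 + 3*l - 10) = (l - 1)/(l + 5)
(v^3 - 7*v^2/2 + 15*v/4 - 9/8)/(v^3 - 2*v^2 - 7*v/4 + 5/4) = (4*v^2 - 12*v + 9)/(2*(2*v^2 - 3*v - 5))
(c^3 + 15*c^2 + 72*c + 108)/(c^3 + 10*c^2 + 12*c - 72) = (c + 3)/(c - 2)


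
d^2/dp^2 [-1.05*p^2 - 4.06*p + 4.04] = -2.10000000000000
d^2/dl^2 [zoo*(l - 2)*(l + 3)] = nan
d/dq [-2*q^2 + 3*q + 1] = 3 - 4*q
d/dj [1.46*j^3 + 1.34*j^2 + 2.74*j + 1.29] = 4.38*j^2 + 2.68*j + 2.74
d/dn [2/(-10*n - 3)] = 20/(10*n + 3)^2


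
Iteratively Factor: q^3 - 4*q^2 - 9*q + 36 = (q - 4)*(q^2 - 9) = (q - 4)*(q - 3)*(q + 3)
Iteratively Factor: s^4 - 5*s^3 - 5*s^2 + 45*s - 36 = (s - 3)*(s^3 - 2*s^2 - 11*s + 12) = (s - 4)*(s - 3)*(s^2 + 2*s - 3) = (s - 4)*(s - 3)*(s - 1)*(s + 3)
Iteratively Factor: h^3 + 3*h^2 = (h + 3)*(h^2) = h*(h + 3)*(h)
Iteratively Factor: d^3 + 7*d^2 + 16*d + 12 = (d + 3)*(d^2 + 4*d + 4) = (d + 2)*(d + 3)*(d + 2)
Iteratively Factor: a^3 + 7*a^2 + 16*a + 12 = (a + 2)*(a^2 + 5*a + 6) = (a + 2)*(a + 3)*(a + 2)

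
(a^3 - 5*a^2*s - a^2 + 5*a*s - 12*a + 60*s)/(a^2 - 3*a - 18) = (a^2 - 5*a*s - 4*a + 20*s)/(a - 6)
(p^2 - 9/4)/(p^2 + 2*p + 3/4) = (2*p - 3)/(2*p + 1)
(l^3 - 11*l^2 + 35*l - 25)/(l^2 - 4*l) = (l^3 - 11*l^2 + 35*l - 25)/(l*(l - 4))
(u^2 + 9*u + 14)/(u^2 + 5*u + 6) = (u + 7)/(u + 3)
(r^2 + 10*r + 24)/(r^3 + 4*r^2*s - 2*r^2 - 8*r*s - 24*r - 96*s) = (r + 6)/(r^2 + 4*r*s - 6*r - 24*s)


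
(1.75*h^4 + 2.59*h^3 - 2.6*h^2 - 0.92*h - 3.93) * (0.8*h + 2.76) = 1.4*h^5 + 6.902*h^4 + 5.0684*h^3 - 7.912*h^2 - 5.6832*h - 10.8468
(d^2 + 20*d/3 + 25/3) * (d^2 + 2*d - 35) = d^4 + 26*d^3/3 - 40*d^2/3 - 650*d/3 - 875/3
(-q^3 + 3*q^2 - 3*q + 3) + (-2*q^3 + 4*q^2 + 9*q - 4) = -3*q^3 + 7*q^2 + 6*q - 1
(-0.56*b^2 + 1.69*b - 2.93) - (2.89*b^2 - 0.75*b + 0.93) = -3.45*b^2 + 2.44*b - 3.86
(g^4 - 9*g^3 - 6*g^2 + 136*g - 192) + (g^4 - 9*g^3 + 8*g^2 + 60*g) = 2*g^4 - 18*g^3 + 2*g^2 + 196*g - 192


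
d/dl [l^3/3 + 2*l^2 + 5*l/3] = l^2 + 4*l + 5/3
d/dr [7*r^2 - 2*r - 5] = 14*r - 2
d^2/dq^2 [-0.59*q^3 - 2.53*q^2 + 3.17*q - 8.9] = -3.54*q - 5.06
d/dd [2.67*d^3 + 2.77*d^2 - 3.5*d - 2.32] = 8.01*d^2 + 5.54*d - 3.5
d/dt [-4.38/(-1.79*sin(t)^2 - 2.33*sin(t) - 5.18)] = -(15.6804*sin(t) + 10.2054)*cos(t)/(1.79*sin(t)^2 + 2.33*sin(t) + 5.18)^2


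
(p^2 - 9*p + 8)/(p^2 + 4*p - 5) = (p - 8)/(p + 5)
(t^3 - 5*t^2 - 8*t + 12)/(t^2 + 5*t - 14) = (t^3 - 5*t^2 - 8*t + 12)/(t^2 + 5*t - 14)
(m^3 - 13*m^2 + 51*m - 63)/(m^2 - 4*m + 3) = (m^2 - 10*m + 21)/(m - 1)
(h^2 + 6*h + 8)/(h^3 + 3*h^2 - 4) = (h + 4)/(h^2 + h - 2)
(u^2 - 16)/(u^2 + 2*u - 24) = (u + 4)/(u + 6)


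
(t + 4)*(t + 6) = t^2 + 10*t + 24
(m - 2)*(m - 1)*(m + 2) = m^3 - m^2 - 4*m + 4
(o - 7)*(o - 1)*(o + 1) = o^3 - 7*o^2 - o + 7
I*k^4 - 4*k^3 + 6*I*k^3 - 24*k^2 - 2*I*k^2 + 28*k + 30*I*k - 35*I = (k + 7)*(k - I)*(k + 5*I)*(I*k - I)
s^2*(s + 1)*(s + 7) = s^4 + 8*s^3 + 7*s^2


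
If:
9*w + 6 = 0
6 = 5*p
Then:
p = 6/5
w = -2/3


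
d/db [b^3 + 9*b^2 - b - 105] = 3*b^2 + 18*b - 1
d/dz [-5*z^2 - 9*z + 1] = -10*z - 9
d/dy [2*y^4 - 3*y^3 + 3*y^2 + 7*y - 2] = 8*y^3 - 9*y^2 + 6*y + 7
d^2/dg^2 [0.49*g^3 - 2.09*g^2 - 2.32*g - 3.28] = 2.94*g - 4.18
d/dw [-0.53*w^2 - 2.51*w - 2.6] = -1.06*w - 2.51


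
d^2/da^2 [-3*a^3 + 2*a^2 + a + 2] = 4 - 18*a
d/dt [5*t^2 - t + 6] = 10*t - 1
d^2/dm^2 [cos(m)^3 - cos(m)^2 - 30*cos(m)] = 117*cos(m)/4 + 2*cos(2*m) - 9*cos(3*m)/4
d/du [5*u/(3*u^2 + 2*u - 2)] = 5*(-3*u^2 - 2)/(9*u^4 + 12*u^3 - 8*u^2 - 8*u + 4)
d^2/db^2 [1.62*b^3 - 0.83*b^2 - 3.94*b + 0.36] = 9.72*b - 1.66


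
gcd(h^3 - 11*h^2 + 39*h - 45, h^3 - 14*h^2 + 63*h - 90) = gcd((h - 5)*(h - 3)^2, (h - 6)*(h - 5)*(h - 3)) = h^2 - 8*h + 15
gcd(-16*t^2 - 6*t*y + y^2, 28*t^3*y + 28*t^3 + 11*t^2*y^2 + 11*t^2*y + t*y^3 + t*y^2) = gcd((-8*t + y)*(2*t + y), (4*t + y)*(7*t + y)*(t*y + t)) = 1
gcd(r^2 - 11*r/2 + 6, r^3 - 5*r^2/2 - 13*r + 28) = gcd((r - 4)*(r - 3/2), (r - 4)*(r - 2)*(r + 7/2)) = r - 4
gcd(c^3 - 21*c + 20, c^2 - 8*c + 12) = 1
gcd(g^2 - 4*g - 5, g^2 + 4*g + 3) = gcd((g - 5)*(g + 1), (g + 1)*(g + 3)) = g + 1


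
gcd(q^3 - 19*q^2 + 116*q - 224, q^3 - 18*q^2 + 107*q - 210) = q - 7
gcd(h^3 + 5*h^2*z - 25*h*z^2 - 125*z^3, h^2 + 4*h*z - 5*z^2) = h + 5*z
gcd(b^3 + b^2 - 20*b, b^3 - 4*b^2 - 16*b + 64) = b - 4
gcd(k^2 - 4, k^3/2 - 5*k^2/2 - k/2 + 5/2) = 1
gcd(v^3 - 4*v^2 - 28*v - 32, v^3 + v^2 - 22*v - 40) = v + 2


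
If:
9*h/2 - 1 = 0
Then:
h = 2/9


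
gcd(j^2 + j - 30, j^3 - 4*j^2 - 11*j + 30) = j - 5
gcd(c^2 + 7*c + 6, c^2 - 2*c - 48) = c + 6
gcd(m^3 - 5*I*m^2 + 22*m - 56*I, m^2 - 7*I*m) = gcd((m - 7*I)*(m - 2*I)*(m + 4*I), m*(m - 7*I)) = m - 7*I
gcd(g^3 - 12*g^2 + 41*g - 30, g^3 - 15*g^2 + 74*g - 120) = g^2 - 11*g + 30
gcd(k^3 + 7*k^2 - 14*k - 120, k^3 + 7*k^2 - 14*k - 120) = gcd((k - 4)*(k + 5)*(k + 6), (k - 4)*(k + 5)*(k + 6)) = k^3 + 7*k^2 - 14*k - 120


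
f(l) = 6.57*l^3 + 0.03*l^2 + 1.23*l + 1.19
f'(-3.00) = 178.44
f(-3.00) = -179.62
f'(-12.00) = 2838.75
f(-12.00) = -11362.21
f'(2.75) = 150.45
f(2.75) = 141.43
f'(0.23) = 2.29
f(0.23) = 1.55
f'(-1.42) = 40.89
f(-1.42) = -19.31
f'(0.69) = 10.66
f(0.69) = 4.21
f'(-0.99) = 20.49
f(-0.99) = -6.37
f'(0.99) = 20.61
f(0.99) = 8.81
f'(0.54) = 7.01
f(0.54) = 2.90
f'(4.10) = 332.80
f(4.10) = 459.55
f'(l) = 19.71*l^2 + 0.06*l + 1.23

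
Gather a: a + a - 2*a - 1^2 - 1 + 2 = 0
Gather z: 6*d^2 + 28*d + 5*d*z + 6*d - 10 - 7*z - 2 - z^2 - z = 6*d^2 + 34*d - z^2 + z*(5*d - 8) - 12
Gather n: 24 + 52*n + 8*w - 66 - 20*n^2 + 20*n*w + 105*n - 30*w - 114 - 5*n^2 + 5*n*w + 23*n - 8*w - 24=-25*n^2 + n*(25*w + 180) - 30*w - 180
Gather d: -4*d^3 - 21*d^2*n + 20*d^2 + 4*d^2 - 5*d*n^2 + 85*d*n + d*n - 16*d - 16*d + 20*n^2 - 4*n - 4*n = -4*d^3 + d^2*(24 - 21*n) + d*(-5*n^2 + 86*n - 32) + 20*n^2 - 8*n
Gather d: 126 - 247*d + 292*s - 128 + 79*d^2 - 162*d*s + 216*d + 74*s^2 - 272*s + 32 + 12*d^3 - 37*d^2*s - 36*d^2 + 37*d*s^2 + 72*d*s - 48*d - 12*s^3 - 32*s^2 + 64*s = 12*d^3 + d^2*(43 - 37*s) + d*(37*s^2 - 90*s - 79) - 12*s^3 + 42*s^2 + 84*s + 30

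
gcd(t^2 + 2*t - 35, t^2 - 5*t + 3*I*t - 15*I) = t - 5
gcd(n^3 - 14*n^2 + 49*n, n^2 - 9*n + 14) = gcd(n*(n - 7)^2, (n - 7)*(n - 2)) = n - 7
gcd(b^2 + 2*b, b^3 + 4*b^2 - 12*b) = b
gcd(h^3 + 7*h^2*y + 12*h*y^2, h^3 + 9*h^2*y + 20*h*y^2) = h^2 + 4*h*y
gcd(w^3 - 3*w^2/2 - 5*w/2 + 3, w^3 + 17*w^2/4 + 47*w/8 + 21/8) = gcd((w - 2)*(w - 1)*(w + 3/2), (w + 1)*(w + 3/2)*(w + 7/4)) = w + 3/2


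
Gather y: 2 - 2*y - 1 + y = 1 - y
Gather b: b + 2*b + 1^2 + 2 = 3*b + 3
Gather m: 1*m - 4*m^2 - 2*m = -4*m^2 - m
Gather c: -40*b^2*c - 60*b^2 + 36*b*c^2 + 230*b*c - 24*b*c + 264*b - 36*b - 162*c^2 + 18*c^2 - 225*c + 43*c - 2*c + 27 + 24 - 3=-60*b^2 + 228*b + c^2*(36*b - 144) + c*(-40*b^2 + 206*b - 184) + 48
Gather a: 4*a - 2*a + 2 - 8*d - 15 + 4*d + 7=2*a - 4*d - 6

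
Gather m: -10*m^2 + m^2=-9*m^2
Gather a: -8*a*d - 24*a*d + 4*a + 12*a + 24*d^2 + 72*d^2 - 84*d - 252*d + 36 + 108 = a*(16 - 32*d) + 96*d^2 - 336*d + 144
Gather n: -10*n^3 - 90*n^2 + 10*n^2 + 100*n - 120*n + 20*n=-10*n^3 - 80*n^2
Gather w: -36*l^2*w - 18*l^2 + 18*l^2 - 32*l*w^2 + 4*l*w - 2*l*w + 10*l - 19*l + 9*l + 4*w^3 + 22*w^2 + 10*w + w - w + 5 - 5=4*w^3 + w^2*(22 - 32*l) + w*(-36*l^2 + 2*l + 10)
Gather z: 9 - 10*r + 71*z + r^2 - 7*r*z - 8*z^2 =r^2 - 10*r - 8*z^2 + z*(71 - 7*r) + 9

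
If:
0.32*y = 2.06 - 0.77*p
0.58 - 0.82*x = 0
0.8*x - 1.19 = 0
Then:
No Solution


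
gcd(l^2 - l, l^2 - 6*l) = l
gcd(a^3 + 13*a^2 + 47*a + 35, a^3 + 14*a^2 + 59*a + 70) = a^2 + 12*a + 35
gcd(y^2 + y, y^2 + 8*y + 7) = y + 1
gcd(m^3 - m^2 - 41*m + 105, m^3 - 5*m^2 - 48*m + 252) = m + 7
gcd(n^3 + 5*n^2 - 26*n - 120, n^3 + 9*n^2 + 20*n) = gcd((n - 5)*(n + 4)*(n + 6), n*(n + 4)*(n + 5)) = n + 4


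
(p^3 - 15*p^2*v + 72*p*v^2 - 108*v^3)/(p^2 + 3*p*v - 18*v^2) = (p^2 - 12*p*v + 36*v^2)/(p + 6*v)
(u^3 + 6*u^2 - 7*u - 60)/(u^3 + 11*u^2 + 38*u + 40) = (u - 3)/(u + 2)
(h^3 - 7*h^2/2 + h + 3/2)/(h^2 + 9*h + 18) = (h^3 - 7*h^2/2 + h + 3/2)/(h^2 + 9*h + 18)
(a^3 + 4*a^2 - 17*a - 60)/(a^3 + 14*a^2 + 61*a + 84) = (a^2 + a - 20)/(a^2 + 11*a + 28)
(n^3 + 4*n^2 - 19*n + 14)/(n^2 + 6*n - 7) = n - 2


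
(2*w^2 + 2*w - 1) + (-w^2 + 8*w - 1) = w^2 + 10*w - 2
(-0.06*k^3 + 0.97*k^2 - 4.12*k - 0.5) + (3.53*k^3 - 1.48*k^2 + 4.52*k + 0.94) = 3.47*k^3 - 0.51*k^2 + 0.399999999999999*k + 0.44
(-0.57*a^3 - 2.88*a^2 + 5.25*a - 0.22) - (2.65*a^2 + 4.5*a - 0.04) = -0.57*a^3 - 5.53*a^2 + 0.75*a - 0.18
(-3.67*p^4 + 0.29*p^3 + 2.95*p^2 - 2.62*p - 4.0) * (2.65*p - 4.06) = -9.7255*p^5 + 15.6687*p^4 + 6.6401*p^3 - 18.92*p^2 + 0.0372000000000003*p + 16.24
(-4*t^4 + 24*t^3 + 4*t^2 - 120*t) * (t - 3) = -4*t^5 + 36*t^4 - 68*t^3 - 132*t^2 + 360*t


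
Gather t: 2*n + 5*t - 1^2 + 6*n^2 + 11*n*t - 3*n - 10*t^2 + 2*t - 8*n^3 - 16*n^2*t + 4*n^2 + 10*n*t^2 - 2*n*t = -8*n^3 + 10*n^2 - n + t^2*(10*n - 10) + t*(-16*n^2 + 9*n + 7) - 1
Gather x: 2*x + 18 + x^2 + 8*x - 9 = x^2 + 10*x + 9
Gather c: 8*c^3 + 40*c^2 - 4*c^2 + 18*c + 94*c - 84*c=8*c^3 + 36*c^2 + 28*c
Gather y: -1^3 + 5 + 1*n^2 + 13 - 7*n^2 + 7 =24 - 6*n^2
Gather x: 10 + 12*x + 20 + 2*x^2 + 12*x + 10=2*x^2 + 24*x + 40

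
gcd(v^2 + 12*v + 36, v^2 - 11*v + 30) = 1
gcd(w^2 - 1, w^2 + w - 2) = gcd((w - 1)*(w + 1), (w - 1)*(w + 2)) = w - 1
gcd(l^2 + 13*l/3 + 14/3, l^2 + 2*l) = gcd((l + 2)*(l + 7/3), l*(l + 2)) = l + 2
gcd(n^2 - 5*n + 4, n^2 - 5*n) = 1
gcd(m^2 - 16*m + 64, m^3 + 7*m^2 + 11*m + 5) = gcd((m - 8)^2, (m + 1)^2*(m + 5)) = 1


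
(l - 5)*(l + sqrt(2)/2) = l^2 - 5*l + sqrt(2)*l/2 - 5*sqrt(2)/2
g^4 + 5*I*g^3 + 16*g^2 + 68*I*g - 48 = (g - 4*I)*(g + I)*(g + 2*I)*(g + 6*I)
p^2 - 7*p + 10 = (p - 5)*(p - 2)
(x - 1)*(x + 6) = x^2 + 5*x - 6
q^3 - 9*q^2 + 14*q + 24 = (q - 6)*(q - 4)*(q + 1)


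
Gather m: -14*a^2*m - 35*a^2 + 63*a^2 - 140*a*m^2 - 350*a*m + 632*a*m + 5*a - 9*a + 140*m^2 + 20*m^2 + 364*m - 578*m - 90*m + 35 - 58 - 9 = 28*a^2 - 4*a + m^2*(160 - 140*a) + m*(-14*a^2 + 282*a - 304) - 32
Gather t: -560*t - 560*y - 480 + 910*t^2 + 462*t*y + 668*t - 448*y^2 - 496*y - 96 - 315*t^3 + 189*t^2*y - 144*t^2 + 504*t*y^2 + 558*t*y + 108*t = -315*t^3 + t^2*(189*y + 766) + t*(504*y^2 + 1020*y + 216) - 448*y^2 - 1056*y - 576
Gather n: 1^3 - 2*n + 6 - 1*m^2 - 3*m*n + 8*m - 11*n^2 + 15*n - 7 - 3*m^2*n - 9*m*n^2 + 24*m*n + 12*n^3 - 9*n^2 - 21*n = -m^2 + 8*m + 12*n^3 + n^2*(-9*m - 20) + n*(-3*m^2 + 21*m - 8)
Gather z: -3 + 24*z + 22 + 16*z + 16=40*z + 35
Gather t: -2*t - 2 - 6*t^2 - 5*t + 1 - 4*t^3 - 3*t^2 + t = -4*t^3 - 9*t^2 - 6*t - 1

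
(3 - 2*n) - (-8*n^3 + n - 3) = 8*n^3 - 3*n + 6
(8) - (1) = 7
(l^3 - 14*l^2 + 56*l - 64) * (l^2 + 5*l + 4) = l^5 - 9*l^4 - 10*l^3 + 160*l^2 - 96*l - 256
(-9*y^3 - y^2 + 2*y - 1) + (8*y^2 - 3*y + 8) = -9*y^3 + 7*y^2 - y + 7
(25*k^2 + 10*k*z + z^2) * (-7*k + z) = -175*k^3 - 45*k^2*z + 3*k*z^2 + z^3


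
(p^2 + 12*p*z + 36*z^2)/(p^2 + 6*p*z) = (p + 6*z)/p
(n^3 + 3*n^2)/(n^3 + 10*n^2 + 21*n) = n/(n + 7)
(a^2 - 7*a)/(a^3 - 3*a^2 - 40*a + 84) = a/(a^2 + 4*a - 12)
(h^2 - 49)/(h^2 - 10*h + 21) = (h + 7)/(h - 3)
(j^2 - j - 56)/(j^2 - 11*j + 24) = (j + 7)/(j - 3)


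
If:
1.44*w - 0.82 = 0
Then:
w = 0.57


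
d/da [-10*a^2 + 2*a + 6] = 2 - 20*a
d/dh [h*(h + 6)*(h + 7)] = 3*h^2 + 26*h + 42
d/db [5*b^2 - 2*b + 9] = 10*b - 2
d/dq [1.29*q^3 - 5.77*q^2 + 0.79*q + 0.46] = 3.87*q^2 - 11.54*q + 0.79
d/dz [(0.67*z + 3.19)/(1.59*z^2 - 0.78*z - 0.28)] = (-1.0653*z^2 - 10.1442*z + 2.3006)/(2.5281*z^4 - 2.4804*z^3 - 0.282*z^2 + 0.4368*z + 0.0784)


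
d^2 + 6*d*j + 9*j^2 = (d + 3*j)^2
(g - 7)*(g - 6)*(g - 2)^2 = g^4 - 17*g^3 + 98*g^2 - 220*g + 168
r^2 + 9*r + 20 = (r + 4)*(r + 5)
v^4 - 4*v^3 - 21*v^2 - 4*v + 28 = (v - 7)*(v - 1)*(v + 2)^2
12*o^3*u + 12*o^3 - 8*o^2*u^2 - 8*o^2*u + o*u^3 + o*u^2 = (-6*o + u)*(-2*o + u)*(o*u + o)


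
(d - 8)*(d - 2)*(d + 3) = d^3 - 7*d^2 - 14*d + 48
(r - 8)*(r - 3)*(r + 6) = r^3 - 5*r^2 - 42*r + 144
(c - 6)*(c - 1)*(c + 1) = c^3 - 6*c^2 - c + 6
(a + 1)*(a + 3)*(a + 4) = a^3 + 8*a^2 + 19*a + 12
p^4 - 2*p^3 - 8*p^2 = p^2*(p - 4)*(p + 2)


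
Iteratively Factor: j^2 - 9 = (j - 3)*(j + 3)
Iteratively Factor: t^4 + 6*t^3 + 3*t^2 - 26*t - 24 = (t + 3)*(t^3 + 3*t^2 - 6*t - 8) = (t - 2)*(t + 3)*(t^2 + 5*t + 4) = (t - 2)*(t + 1)*(t + 3)*(t + 4)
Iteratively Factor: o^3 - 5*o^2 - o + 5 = (o - 1)*(o^2 - 4*o - 5) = (o - 5)*(o - 1)*(o + 1)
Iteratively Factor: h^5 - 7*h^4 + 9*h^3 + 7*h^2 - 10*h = (h - 2)*(h^4 - 5*h^3 - h^2 + 5*h) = (h - 2)*(h + 1)*(h^3 - 6*h^2 + 5*h) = (h - 2)*(h - 1)*(h + 1)*(h^2 - 5*h) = h*(h - 2)*(h - 1)*(h + 1)*(h - 5)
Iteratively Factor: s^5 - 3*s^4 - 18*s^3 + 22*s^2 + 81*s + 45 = (s - 3)*(s^4 - 18*s^2 - 32*s - 15) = (s - 3)*(s + 1)*(s^3 - s^2 - 17*s - 15) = (s - 3)*(s + 1)*(s + 3)*(s^2 - 4*s - 5) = (s - 3)*(s + 1)^2*(s + 3)*(s - 5)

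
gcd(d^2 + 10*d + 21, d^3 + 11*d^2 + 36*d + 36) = d + 3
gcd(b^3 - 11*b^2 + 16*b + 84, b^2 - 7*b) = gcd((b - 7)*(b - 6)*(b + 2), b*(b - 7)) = b - 7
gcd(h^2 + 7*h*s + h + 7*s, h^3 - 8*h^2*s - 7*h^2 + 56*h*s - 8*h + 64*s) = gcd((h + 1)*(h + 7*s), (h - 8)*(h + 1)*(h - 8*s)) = h + 1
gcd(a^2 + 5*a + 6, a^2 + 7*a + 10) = a + 2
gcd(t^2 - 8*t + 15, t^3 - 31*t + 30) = t - 5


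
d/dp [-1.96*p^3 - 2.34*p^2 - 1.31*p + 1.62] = -5.88*p^2 - 4.68*p - 1.31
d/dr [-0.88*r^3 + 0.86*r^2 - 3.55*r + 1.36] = -2.64*r^2 + 1.72*r - 3.55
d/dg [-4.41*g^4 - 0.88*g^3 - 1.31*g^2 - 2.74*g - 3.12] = -17.64*g^3 - 2.64*g^2 - 2.62*g - 2.74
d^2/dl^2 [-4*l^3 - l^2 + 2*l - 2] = -24*l - 2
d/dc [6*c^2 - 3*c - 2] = 12*c - 3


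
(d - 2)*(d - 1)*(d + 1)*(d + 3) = d^4 + d^3 - 7*d^2 - d + 6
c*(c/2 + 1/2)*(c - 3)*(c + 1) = c^4/2 - c^3/2 - 5*c^2/2 - 3*c/2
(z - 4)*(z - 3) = z^2 - 7*z + 12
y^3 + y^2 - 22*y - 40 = (y - 5)*(y + 2)*(y + 4)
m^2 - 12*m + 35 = (m - 7)*(m - 5)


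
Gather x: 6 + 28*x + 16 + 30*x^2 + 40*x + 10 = 30*x^2 + 68*x + 32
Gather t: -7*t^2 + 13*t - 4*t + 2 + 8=-7*t^2 + 9*t + 10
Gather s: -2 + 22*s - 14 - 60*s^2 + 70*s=-60*s^2 + 92*s - 16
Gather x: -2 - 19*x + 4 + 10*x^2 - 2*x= 10*x^2 - 21*x + 2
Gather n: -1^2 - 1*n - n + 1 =-2*n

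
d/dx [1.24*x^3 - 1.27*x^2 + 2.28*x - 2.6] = 3.72*x^2 - 2.54*x + 2.28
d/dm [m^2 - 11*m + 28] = 2*m - 11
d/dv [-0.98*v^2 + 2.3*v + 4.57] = 2.3 - 1.96*v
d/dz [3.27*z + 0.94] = 3.27000000000000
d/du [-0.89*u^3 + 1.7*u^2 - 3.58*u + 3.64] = -2.67*u^2 + 3.4*u - 3.58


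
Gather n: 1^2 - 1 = 0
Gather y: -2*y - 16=-2*y - 16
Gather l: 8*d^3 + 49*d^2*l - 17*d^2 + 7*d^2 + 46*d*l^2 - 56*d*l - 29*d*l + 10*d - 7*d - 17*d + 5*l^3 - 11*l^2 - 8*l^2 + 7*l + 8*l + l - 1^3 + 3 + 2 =8*d^3 - 10*d^2 - 14*d + 5*l^3 + l^2*(46*d - 19) + l*(49*d^2 - 85*d + 16) + 4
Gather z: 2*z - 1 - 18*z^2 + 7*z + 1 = -18*z^2 + 9*z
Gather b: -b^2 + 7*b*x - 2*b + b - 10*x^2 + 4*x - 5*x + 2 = -b^2 + b*(7*x - 1) - 10*x^2 - x + 2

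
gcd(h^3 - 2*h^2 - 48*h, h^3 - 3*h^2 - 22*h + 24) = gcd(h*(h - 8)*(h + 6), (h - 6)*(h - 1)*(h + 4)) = 1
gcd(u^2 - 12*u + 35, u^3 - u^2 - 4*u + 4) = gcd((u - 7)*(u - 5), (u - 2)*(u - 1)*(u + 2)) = 1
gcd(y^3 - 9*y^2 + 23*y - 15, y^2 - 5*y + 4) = y - 1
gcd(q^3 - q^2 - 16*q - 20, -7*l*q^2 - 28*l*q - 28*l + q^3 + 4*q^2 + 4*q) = q^2 + 4*q + 4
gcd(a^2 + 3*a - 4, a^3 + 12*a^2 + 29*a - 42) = a - 1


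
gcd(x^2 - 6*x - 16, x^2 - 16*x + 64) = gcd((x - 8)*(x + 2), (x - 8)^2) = x - 8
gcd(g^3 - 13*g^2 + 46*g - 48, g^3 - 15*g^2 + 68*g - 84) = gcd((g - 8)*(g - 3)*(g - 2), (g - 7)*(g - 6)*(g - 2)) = g - 2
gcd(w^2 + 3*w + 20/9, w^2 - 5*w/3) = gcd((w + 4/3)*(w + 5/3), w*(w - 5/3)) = 1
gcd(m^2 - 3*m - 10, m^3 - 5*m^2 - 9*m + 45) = m - 5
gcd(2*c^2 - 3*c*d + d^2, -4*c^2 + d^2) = 2*c - d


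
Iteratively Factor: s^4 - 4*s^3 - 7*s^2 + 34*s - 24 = (s - 2)*(s^3 - 2*s^2 - 11*s + 12) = (s - 4)*(s - 2)*(s^2 + 2*s - 3) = (s - 4)*(s - 2)*(s + 3)*(s - 1)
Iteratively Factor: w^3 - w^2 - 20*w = (w - 5)*(w^2 + 4*w) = w*(w - 5)*(w + 4)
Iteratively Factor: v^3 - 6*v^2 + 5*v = (v - 5)*(v^2 - v) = (v - 5)*(v - 1)*(v)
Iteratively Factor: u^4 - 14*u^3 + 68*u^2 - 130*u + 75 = (u - 5)*(u^3 - 9*u^2 + 23*u - 15) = (u - 5)^2*(u^2 - 4*u + 3) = (u - 5)^2*(u - 1)*(u - 3)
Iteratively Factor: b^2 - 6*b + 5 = (b - 1)*(b - 5)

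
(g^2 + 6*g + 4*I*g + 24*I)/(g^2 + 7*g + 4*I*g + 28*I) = (g + 6)/(g + 7)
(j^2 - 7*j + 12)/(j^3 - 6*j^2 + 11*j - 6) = (j - 4)/(j^2 - 3*j + 2)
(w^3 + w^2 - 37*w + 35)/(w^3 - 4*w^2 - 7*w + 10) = (w + 7)/(w + 2)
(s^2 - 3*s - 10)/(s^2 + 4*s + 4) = (s - 5)/(s + 2)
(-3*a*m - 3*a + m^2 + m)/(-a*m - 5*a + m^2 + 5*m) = (3*a*m + 3*a - m^2 - m)/(a*m + 5*a - m^2 - 5*m)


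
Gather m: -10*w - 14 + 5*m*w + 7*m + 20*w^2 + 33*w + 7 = m*(5*w + 7) + 20*w^2 + 23*w - 7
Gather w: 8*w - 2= 8*w - 2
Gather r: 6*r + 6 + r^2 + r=r^2 + 7*r + 6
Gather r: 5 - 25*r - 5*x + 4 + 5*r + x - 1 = -20*r - 4*x + 8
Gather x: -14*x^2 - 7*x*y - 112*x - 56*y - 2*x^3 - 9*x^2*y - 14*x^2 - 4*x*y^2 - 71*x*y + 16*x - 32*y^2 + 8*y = -2*x^3 + x^2*(-9*y - 28) + x*(-4*y^2 - 78*y - 96) - 32*y^2 - 48*y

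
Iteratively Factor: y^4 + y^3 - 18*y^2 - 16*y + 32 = (y + 2)*(y^3 - y^2 - 16*y + 16) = (y - 4)*(y + 2)*(y^2 + 3*y - 4) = (y - 4)*(y - 1)*(y + 2)*(y + 4)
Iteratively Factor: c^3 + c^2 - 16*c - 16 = (c + 1)*(c^2 - 16) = (c - 4)*(c + 1)*(c + 4)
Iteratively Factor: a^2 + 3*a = (a + 3)*(a)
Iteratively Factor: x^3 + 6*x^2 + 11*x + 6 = (x + 2)*(x^2 + 4*x + 3) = (x + 2)*(x + 3)*(x + 1)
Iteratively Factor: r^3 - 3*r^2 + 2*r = (r)*(r^2 - 3*r + 2) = r*(r - 2)*(r - 1)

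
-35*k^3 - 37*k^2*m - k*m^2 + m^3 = (-7*k + m)*(k + m)*(5*k + m)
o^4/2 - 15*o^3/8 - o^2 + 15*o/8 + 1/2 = (o/2 + 1/2)*(o - 4)*(o - 1)*(o + 1/4)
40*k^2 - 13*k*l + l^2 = (-8*k + l)*(-5*k + l)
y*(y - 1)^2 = y^3 - 2*y^2 + y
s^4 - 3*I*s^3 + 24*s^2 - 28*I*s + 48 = (s - 6*I)*(s - 2*I)*(s + I)*(s + 4*I)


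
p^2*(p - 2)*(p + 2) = p^4 - 4*p^2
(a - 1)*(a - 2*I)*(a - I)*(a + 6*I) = a^4 - a^3 + 3*I*a^3 + 16*a^2 - 3*I*a^2 - 16*a - 12*I*a + 12*I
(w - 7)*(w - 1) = w^2 - 8*w + 7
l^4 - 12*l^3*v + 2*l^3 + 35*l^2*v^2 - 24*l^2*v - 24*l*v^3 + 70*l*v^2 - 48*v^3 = (l + 2)*(l - 8*v)*(l - 3*v)*(l - v)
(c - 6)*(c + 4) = c^2 - 2*c - 24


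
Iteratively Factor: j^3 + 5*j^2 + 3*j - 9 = (j - 1)*(j^2 + 6*j + 9) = (j - 1)*(j + 3)*(j + 3)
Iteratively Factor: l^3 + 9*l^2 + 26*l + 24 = (l + 4)*(l^2 + 5*l + 6) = (l + 2)*(l + 4)*(l + 3)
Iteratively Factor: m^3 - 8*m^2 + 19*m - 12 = (m - 3)*(m^2 - 5*m + 4) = (m - 3)*(m - 1)*(m - 4)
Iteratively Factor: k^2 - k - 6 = (k - 3)*(k + 2)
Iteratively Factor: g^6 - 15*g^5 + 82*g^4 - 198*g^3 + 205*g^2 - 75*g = (g - 5)*(g^5 - 10*g^4 + 32*g^3 - 38*g^2 + 15*g) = g*(g - 5)*(g^4 - 10*g^3 + 32*g^2 - 38*g + 15) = g*(g - 5)^2*(g^3 - 5*g^2 + 7*g - 3) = g*(g - 5)^2*(g - 1)*(g^2 - 4*g + 3) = g*(g - 5)^2*(g - 1)^2*(g - 3)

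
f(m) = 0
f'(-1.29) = 0.00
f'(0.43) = 0.00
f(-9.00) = 0.00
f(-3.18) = 0.00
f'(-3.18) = 0.00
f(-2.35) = 0.00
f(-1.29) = 0.00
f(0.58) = 0.00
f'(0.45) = 0.00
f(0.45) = 0.00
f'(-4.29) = 0.00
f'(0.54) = 0.00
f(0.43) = 0.00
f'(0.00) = 0.00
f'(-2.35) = 0.00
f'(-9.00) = 0.00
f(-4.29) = 0.00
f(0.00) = 0.00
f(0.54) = 0.00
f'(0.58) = 0.00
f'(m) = 0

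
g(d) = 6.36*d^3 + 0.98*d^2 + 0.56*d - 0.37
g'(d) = 19.08*d^2 + 1.96*d + 0.56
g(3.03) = 187.25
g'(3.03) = 181.67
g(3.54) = 296.03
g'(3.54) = 246.60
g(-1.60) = -24.81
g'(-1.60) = 46.27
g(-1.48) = -19.67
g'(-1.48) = 39.45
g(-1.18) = -10.12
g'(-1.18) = 24.81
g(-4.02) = -399.96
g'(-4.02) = 301.02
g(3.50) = 286.28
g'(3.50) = 241.15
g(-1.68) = -28.70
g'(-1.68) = 51.12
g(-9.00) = -4562.47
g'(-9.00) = 1528.40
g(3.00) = 181.85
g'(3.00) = 178.16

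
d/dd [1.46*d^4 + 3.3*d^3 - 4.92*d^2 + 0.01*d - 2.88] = 5.84*d^3 + 9.9*d^2 - 9.84*d + 0.01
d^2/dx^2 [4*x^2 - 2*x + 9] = 8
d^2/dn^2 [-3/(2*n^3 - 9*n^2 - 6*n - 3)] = 18*((2*n - 3)*(-2*n^3 + 9*n^2 + 6*n + 3) + 12*(-n^2 + 3*n + 1)^2)/(-2*n^3 + 9*n^2 + 6*n + 3)^3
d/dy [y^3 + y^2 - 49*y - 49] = 3*y^2 + 2*y - 49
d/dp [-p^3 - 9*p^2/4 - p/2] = -3*p^2 - 9*p/2 - 1/2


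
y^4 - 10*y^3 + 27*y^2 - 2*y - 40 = (y - 5)*(y - 4)*(y - 2)*(y + 1)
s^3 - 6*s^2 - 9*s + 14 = (s - 7)*(s - 1)*(s + 2)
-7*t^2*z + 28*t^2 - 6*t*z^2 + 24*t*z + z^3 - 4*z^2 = (-7*t + z)*(t + z)*(z - 4)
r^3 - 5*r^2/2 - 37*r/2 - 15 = (r - 6)*(r + 1)*(r + 5/2)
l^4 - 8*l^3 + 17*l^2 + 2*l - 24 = (l - 4)*(l - 3)*(l - 2)*(l + 1)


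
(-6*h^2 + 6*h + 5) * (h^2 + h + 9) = -6*h^4 - 43*h^2 + 59*h + 45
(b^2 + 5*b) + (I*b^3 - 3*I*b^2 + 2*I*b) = I*b^3 + b^2 - 3*I*b^2 + 5*b + 2*I*b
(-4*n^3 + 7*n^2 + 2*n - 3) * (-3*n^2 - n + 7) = 12*n^5 - 17*n^4 - 41*n^3 + 56*n^2 + 17*n - 21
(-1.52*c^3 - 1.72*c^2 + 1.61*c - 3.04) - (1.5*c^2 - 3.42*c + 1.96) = -1.52*c^3 - 3.22*c^2 + 5.03*c - 5.0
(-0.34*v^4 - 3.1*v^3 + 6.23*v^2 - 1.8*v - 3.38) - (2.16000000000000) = -0.34*v^4 - 3.1*v^3 + 6.23*v^2 - 1.8*v - 5.54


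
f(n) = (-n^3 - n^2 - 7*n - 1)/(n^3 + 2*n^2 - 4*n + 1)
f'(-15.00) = -0.01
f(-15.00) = -1.14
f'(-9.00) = -0.08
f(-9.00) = -1.34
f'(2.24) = 1.73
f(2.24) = -2.47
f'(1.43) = 16.88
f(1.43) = -6.97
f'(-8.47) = -0.09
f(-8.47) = -1.38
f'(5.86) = 0.06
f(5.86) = -1.12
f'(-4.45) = -2.26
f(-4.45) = -3.31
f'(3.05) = 0.55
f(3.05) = -1.68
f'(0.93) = 676.83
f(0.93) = 49.39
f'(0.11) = -30.72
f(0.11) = -3.05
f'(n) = (-3*n^2 - 4*n + 4)*(-n^3 - n^2 - 7*n - 1)/(n^3 + 2*n^2 - 4*n + 1)^2 + (-3*n^2 - 2*n - 7)/(n^3 + 2*n^2 - 4*n + 1) = (-n^4 + 22*n^3 + 18*n^2 + 2*n - 11)/(n^6 + 4*n^5 - 4*n^4 - 14*n^3 + 20*n^2 - 8*n + 1)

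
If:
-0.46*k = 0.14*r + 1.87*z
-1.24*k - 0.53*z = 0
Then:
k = -0.42741935483871*z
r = -11.9527649769585*z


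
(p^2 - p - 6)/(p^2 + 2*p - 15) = (p + 2)/(p + 5)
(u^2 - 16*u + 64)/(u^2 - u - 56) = (u - 8)/(u + 7)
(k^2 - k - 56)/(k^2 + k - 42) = (k - 8)/(k - 6)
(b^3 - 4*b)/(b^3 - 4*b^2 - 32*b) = (4 - b^2)/(-b^2 + 4*b + 32)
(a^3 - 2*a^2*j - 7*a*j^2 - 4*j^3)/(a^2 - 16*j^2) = (a^2 + 2*a*j + j^2)/(a + 4*j)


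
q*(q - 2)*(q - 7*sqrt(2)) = q^3 - 7*sqrt(2)*q^2 - 2*q^2 + 14*sqrt(2)*q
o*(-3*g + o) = -3*g*o + o^2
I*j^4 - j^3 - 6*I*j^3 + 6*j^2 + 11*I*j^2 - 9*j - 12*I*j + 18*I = (j - 3)^2*(j + 2*I)*(I*j + 1)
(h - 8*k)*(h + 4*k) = h^2 - 4*h*k - 32*k^2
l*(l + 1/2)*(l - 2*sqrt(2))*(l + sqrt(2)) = l^4 - sqrt(2)*l^3 + l^3/2 - 4*l^2 - sqrt(2)*l^2/2 - 2*l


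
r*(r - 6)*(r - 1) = r^3 - 7*r^2 + 6*r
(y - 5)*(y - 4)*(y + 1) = y^3 - 8*y^2 + 11*y + 20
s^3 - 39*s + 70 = (s - 5)*(s - 2)*(s + 7)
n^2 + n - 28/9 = (n - 4/3)*(n + 7/3)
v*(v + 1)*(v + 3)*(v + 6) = v^4 + 10*v^3 + 27*v^2 + 18*v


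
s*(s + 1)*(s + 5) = s^3 + 6*s^2 + 5*s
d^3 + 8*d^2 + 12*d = d*(d + 2)*(d + 6)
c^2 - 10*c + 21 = (c - 7)*(c - 3)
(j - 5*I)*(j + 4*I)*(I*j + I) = I*j^3 + j^2 + I*j^2 + j + 20*I*j + 20*I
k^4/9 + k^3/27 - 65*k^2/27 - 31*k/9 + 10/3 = (k/3 + 1)^2*(k - 5)*(k - 2/3)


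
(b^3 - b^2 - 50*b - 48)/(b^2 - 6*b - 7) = (b^2 - 2*b - 48)/(b - 7)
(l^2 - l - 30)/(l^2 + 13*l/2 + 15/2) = 2*(l - 6)/(2*l + 3)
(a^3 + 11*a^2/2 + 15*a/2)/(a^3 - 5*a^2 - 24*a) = (a + 5/2)/(a - 8)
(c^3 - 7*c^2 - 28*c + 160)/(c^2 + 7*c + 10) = (c^2 - 12*c + 32)/(c + 2)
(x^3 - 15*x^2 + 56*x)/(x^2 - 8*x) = x - 7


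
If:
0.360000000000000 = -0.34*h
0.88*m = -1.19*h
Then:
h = -1.06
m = 1.43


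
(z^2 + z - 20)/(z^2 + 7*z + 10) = (z - 4)/(z + 2)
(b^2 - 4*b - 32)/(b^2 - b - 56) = (b + 4)/(b + 7)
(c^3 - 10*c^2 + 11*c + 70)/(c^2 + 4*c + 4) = (c^2 - 12*c + 35)/(c + 2)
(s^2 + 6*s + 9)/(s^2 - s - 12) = (s + 3)/(s - 4)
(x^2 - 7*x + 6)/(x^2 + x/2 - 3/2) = 2*(x - 6)/(2*x + 3)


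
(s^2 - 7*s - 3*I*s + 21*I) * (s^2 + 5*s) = s^4 - 2*s^3 - 3*I*s^3 - 35*s^2 + 6*I*s^2 + 105*I*s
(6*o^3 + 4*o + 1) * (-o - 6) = -6*o^4 - 36*o^3 - 4*o^2 - 25*o - 6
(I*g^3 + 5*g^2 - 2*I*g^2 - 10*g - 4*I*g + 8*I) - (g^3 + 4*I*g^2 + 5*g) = -g^3 + I*g^3 + 5*g^2 - 6*I*g^2 - 15*g - 4*I*g + 8*I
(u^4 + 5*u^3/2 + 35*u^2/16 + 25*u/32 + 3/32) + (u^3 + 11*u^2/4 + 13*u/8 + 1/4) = u^4 + 7*u^3/2 + 79*u^2/16 + 77*u/32 + 11/32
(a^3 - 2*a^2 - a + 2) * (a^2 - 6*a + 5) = a^5 - 8*a^4 + 16*a^3 - 2*a^2 - 17*a + 10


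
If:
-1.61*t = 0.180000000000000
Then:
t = -0.11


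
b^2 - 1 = (b - 1)*(b + 1)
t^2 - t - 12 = (t - 4)*(t + 3)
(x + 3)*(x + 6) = x^2 + 9*x + 18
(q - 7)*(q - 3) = q^2 - 10*q + 21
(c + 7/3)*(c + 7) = c^2 + 28*c/3 + 49/3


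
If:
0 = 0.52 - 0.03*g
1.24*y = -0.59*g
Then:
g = 17.33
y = -8.25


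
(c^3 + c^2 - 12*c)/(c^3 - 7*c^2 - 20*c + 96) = c/(c - 8)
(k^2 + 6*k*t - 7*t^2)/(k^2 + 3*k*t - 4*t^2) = (k + 7*t)/(k + 4*t)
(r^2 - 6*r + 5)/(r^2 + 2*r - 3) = (r - 5)/(r + 3)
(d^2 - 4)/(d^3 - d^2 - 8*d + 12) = (d + 2)/(d^2 + d - 6)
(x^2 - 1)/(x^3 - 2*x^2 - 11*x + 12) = (x + 1)/(x^2 - x - 12)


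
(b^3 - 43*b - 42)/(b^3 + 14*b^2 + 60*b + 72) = (b^2 - 6*b - 7)/(b^2 + 8*b + 12)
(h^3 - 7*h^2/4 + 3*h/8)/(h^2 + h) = (8*h^2 - 14*h + 3)/(8*(h + 1))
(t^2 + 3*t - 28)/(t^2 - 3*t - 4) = (t + 7)/(t + 1)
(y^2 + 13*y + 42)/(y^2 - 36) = (y + 7)/(y - 6)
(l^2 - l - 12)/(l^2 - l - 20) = (-l^2 + l + 12)/(-l^2 + l + 20)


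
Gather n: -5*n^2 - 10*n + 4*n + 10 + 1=-5*n^2 - 6*n + 11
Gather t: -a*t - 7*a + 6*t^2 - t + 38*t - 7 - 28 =-7*a + 6*t^2 + t*(37 - a) - 35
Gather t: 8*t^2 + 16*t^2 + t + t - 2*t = 24*t^2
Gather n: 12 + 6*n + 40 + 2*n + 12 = 8*n + 64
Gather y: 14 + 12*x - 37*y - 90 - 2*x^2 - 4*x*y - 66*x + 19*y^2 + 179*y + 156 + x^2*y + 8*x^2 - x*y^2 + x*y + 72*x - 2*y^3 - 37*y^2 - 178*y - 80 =6*x^2 + 18*x - 2*y^3 + y^2*(-x - 18) + y*(x^2 - 3*x - 36)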